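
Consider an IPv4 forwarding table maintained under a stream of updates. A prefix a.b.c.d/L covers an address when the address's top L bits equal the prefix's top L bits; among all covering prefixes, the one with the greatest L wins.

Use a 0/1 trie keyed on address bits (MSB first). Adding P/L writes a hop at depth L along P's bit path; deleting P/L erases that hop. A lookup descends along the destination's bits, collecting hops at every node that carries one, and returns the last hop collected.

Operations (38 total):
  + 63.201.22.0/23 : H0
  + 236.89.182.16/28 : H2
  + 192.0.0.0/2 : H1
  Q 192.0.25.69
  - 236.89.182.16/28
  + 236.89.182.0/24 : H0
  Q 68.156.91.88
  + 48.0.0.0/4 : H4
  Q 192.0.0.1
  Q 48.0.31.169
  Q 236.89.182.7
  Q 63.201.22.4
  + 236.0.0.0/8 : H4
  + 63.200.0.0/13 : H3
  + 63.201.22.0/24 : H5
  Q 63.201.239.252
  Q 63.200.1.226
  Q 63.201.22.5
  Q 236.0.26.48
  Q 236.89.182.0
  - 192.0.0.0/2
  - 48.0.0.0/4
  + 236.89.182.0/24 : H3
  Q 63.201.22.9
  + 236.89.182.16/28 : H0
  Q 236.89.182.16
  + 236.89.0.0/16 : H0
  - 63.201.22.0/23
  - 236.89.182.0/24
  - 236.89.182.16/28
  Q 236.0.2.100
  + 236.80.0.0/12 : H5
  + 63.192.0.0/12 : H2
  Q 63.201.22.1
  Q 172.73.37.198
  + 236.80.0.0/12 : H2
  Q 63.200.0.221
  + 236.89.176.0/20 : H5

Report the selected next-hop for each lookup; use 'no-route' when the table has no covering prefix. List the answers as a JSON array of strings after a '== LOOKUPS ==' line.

Apply in order:
  + 63.201.22.0/23 (H0) depth=23
  + 236.89.182.16/28 (H2) depth=28
  + 192.0.0.0/2 (H1) depth=2
  lookup 192.0.25.69: bits 11 walk d0:-→d1:-→d2:H1 -> H1
  del 236.89.182.16/28 (clear depth 28)
  + 236.89.182.0/24 (H0) depth=24
  lookup 68.156.91.88: bits 0 walk d0:-→d1:- -> no-route
  + 48.0.0.0/4 (H4) depth=4
  lookup 192.0.0.1: bits 11 walk d0:-→d1:-→d2:H1 -> H1
  lookup 48.0.31.169: bits 0011 walk d0:-→d1:-→d2:-→d3:-→d4:H4 -> H4
  lookup 236.89.182.7: bits 111011000101100110110110000 walk d0:-→d1:-→d2:H1→d3:-→d4:-→d5:-→d6:-→d7:-→d8:-→d9:-→d10:-→d11:-→d12:-→d13:-→d14:-→d15:-→d16:-→d17:-→d18:-→d19:-→d20:-→d21:-→d22:-→d23:-→d24:H0→d25:-→d26:-→d27:- -> H0
  lookup 63.201.22.4: bits 00111111110010010001011 walk d0:-→d1:-→d2:-→d3:-→d4:H4→d5:-→d6:-→d7:-→d8:-→d9:-→d10:-→d11:-→d12:-→d13:-→d14:-→d15:-→d16:-→d17:-→d18:-→d19:-→d20:-→d21:-→d22:-→d23:H0 -> H0
  + 236.0.0.0/8 (H4) depth=8
  + 63.200.0.0/13 (H3) depth=13
  + 63.201.22.0/24 (H5) depth=24
  lookup 63.201.239.252: bits 0011111111001001 walk d0:-→d1:-→d2:-→d3:-→d4:H4→d5:-→d6:-→d7:-→d8:-→d9:-→d10:-→d11:-→d12:-→d13:H3→d14:-→d15:-→d16:- -> H3
  lookup 63.200.1.226: bits 001111111100100 walk d0:-→d1:-→d2:-→d3:-→d4:H4→d5:-→d6:-→d7:-→d8:-→d9:-→d10:-→d11:-→d12:-→d13:H3→d14:-→d15:- -> H3
  lookup 63.201.22.5: bits 001111111100100100010110 walk d0:-→d1:-→d2:-→d3:-→d4:H4→d5:-→d6:-→d7:-→d8:-→d9:-→d10:-→d11:-→d12:-→d13:H3→d14:-→d15:-→d16:-→d17:-→d18:-→d19:-→d20:-→d21:-→d22:-→d23:H0→d24:H5 -> H5
  lookup 236.0.26.48: bits 111011000 walk d0:-→d1:-→d2:H1→d3:-→d4:-→d5:-→d6:-→d7:-→d8:H4→d9:- -> H4
  lookup 236.89.182.0: bits 111011000101100110110110000 walk d0:-→d1:-→d2:H1→d3:-→d4:-→d5:-→d6:-→d7:-→d8:H4→d9:-→d10:-→d11:-→d12:-→d13:-→d14:-→d15:-→d16:-→d17:-→d18:-→d19:-→d20:-→d21:-→d22:-→d23:-→d24:H0→d25:-→d26:-→d27:- -> H0
  del 192.0.0.0/2 (clear depth 2)
  del 48.0.0.0/4 (clear depth 4)
  + 236.89.182.0/24 (H3) depth=24
  lookup 63.201.22.9: bits 001111111100100100010110 walk d0:-→d1:-→d2:-→d3:-→d4:-→d5:-→d6:-→d7:-→d8:-→d9:-→d10:-→d11:-→d12:-→d13:H3→d14:-→d15:-→d16:-→d17:-→d18:-→d19:-→d20:-→d21:-→d22:-→d23:H0→d24:H5 -> H5
  + 236.89.182.16/28 (H0) depth=28
  lookup 236.89.182.16: bits 1110110001011001101101100001 walk d0:-→d1:-→d2:-→d3:-→d4:-→d5:-→d6:-→d7:-→d8:H4→d9:-→d10:-→d11:-→d12:-→d13:-→d14:-→d15:-→d16:-→d17:-→d18:-→d19:-→d20:-→d21:-→d22:-→d23:-→d24:H3→d25:-→d26:-→d27:-→d28:H0 -> H0
  + 236.89.0.0/16 (H0) depth=16
  del 63.201.22.0/23 (clear depth 23)
  del 236.89.182.0/24 (clear depth 24)
  del 236.89.182.16/28 (clear depth 28)
  lookup 236.0.2.100: bits 111011000 walk d0:-→d1:-→d2:-→d3:-→d4:-→d5:-→d6:-→d7:-→d8:H4→d9:- -> H4
  + 236.80.0.0/12 (H5) depth=12
  + 63.192.0.0/12 (H2) depth=12
  lookup 63.201.22.1: bits 001111111100100100010110 walk d0:-→d1:-→d2:-→d3:-→d4:-→d5:-→d6:-→d7:-→d8:-→d9:-→d10:-→d11:-→d12:H2→d13:H3→d14:-→d15:-→d16:-→d17:-→d18:-→d19:-→d20:-→d21:-→d22:-→d23:-→d24:H5 -> H5
  lookup 172.73.37.198: bits 1 walk d0:-→d1:- -> no-route
  + 236.80.0.0/12 (H2) depth=12
  lookup 63.200.0.221: bits 001111111100100 walk d0:-→d1:-→d2:-→d3:-→d4:-→d5:-→d6:-→d7:-→d8:-→d9:-→d10:-→d11:-→d12:H2→d13:H3→d14:-→d15:- -> H3
  + 236.89.176.0/20 (H5) depth=20

== LOOKUPS ==
["H1","no-route","H1","H4","H0","H0","H3","H3","H5","H4","H0","H5","H0","H4","H5","no-route","H3"]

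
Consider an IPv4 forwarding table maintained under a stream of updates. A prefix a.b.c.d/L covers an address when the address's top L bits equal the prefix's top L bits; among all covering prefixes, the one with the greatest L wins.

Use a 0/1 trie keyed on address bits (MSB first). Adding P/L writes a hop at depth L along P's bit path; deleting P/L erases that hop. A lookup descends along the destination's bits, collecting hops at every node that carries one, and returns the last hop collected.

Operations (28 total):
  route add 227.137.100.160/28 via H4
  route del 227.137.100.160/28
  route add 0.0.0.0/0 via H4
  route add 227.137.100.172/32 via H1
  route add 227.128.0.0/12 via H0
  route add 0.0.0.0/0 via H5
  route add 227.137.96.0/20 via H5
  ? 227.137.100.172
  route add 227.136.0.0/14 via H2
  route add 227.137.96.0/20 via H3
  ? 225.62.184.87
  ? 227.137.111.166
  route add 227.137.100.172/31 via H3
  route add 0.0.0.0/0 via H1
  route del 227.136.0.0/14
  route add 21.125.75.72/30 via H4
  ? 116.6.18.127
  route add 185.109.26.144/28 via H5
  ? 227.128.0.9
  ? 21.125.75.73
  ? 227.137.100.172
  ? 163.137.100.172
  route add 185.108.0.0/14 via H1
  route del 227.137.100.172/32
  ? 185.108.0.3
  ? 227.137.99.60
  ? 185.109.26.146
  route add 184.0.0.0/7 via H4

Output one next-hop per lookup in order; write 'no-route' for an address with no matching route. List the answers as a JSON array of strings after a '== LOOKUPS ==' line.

Apply in order:
  + 227.137.100.160/28 (H4) depth=28
  - 227.137.100.160/28 clear@28
  + 0.0.0.0/0 (H4) depth=0
  + 227.137.100.172/32 (H1) depth=32
  + 227.128.0.0/12 (H0) depth=12
  + 0.0.0.0/0 (H5) depth=0
  + 227.137.96.0/20 (H5) depth=20
  lookup 227.137.100.172: bits 11100011100010010110010010101100 walk d0:H5→d1:-→d2:-→d3:-→d4:-→d5:-→d6:-→d7:-→d8:-→d9:-→d10:-→d11:-→d12:H0→d13:-→d14:-→d15:-→d16:-→d17:-→d18:-→d19:-→d20:H5→d21:-→d22:-→d23:-→d24:-→d25:-→d26:-→d27:-→d28:-→d29:-→d30:-→d31:-→d32:H1 -> H1
  + 227.136.0.0/14 (H2) depth=14
  + 227.137.96.0/20 (H3) depth=20
  lookup 225.62.184.87: bits 111000 walk d0:H5→d1:-→d2:-→d3:-→d4:-→d5:-→d6:- -> H5
  lookup 227.137.111.166: bits 11100011100010010110 walk d0:H5→d1:-→d2:-→d3:-→d4:-→d5:-→d6:-→d7:-→d8:-→d9:-→d10:-→d11:-→d12:H0→d13:-→d14:H2→d15:-→d16:-→d17:-→d18:-→d19:-→d20:H3 -> H3
  + 227.137.100.172/31 (H3) depth=31
  + 0.0.0.0/0 (H1) depth=0
  - 227.136.0.0/14 clear@14
  + 21.125.75.72/30 (H4) depth=30
  lookup 116.6.18.127: bits 0 walk d0:H1→d1:- -> H1
  + 185.109.26.144/28 (H5) depth=28
  lookup 227.128.0.9: bits 111000111000 walk d0:H1→d1:-→d2:-→d3:-→d4:-→d5:-→d6:-→d7:-→d8:-→d9:-→d10:-→d11:-→d12:H0 -> H0
  lookup 21.125.75.73: bits 000101010111110101001011010010 walk d0:H1→d1:-→d2:-→d3:-→d4:-→d5:-→d6:-→d7:-→d8:-→d9:-→d10:-→d11:-→d12:-→d13:-→d14:-→d15:-→d16:-→d17:-→d18:-→d19:-→d20:-→d21:-→d22:-→d23:-→d24:-→d25:-→d26:-→d27:-→d28:-→d29:-→d30:H4 -> H4
  lookup 227.137.100.172: bits 11100011100010010110010010101100 walk d0:H1→d1:-→d2:-→d3:-→d4:-→d5:-→d6:-→d7:-→d8:-→d9:-→d10:-→d11:-→d12:H0→d13:-→d14:-→d15:-→d16:-→d17:-→d18:-→d19:-→d20:H3→d21:-→d22:-→d23:-→d24:-→d25:-→d26:-→d27:-→d28:-→d29:-→d30:-→d31:H3→d32:H1 -> H1
  lookup 163.137.100.172: bits 101 walk d0:H1→d1:-→d2:-→d3:- -> H1
  + 185.108.0.0/14 (H1) depth=14
  - 227.137.100.172/32 clear@32
  lookup 185.108.0.3: bits 101110010110110 walk d0:H1→d1:-→d2:-→d3:-→d4:-→d5:-→d6:-→d7:-→d8:-→d9:-→d10:-→d11:-→d12:-→d13:-→d14:H1→d15:- -> H1
  lookup 227.137.99.60: bits 111000111000100101100 walk d0:H1→d1:-→d2:-→d3:-→d4:-→d5:-→d6:-→d7:-→d8:-→d9:-→d10:-→d11:-→d12:H0→d13:-→d14:-→d15:-→d16:-→d17:-→d18:-→d19:-→d20:H3→d21:- -> H3
  lookup 185.109.26.146: bits 1011100101101101000110101001 walk d0:H1→d1:-→d2:-→d3:-→d4:-→d5:-→d6:-→d7:-→d8:-→d9:-→d10:-→d11:-→d12:-→d13:-→d14:H1→d15:-→d16:-→d17:-→d18:-→d19:-→d20:-→d21:-→d22:-→d23:-→d24:-→d25:-→d26:-→d27:-→d28:H5 -> H5
  + 184.0.0.0/7 (H4) depth=7

== LOOKUPS ==
["H1","H5","H3","H1","H0","H4","H1","H1","H1","H3","H5"]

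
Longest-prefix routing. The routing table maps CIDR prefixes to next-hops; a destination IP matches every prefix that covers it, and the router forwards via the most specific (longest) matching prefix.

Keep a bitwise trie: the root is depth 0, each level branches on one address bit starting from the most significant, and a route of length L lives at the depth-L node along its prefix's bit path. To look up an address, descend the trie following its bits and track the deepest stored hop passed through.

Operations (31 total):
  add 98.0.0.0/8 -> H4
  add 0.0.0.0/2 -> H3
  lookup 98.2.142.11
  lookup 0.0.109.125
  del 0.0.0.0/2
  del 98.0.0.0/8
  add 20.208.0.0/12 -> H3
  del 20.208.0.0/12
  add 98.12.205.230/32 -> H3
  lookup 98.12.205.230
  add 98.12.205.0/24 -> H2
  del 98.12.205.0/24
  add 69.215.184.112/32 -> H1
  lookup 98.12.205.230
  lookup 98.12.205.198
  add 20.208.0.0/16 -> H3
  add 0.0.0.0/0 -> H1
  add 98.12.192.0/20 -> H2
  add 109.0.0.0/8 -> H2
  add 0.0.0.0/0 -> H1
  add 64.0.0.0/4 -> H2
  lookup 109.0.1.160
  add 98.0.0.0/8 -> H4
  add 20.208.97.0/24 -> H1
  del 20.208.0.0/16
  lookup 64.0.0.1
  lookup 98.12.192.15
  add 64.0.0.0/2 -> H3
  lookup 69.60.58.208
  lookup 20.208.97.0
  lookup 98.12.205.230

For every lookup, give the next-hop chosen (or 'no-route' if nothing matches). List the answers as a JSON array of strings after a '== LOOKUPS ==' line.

Apply in order:
  add 98.0.0.0/8 -> H4 at depth 8
  add 0.0.0.0/2 -> H3 at depth 2
  lookup 98.2.142.11: bits 01100010 walk d0:-→d1:-→d2:-→d3:-→d4:-→d5:-→d6:-→d7:-→d8:H4 -> H4
  lookup 0.0.109.125: bits 00 walk d0:-→d1:-→d2:H3 -> H3
  - 0.0.0.0/2 clear@2
  - 98.0.0.0/8 clear@8
  add 20.208.0.0/12 -> H3 at depth 12
  - 20.208.0.0/12 clear@12
  add 98.12.205.230/32 -> H3 at depth 32
  lookup 98.12.205.230: bits 01100010000011001100110111100110 walk d0:-→d1:-→d2:-→d3:-→d4:-→d5:-→d6:-→d7:-→d8:-→d9:-→d10:-→d11:-→d12:-→d13:-→d14:-→d15:-→d16:-→d17:-→d18:-→d19:-→d20:-→d21:-→d22:-→d23:-→d24:-→d25:-→d26:-→d27:-→d28:-→d29:-→d30:-→d31:-→d32:H3 -> H3
  add 98.12.205.0/24 -> H2 at depth 24
  - 98.12.205.0/24 clear@24
  add 69.215.184.112/32 -> H1 at depth 32
  lookup 98.12.205.230: bits 01100010000011001100110111100110 walk d0:-→d1:-→d2:-→d3:-→d4:-→d5:-→d6:-→d7:-→d8:-→d9:-→d10:-→d11:-→d12:-→d13:-→d14:-→d15:-→d16:-→d17:-→d18:-→d19:-→d20:-→d21:-→d22:-→d23:-→d24:-→d25:-→d26:-→d27:-→d28:-→d29:-→d30:-→d31:-→d32:H3 -> H3
  lookup 98.12.205.198: bits 01100010000011001100110111 walk d0:-→d1:-→d2:-→d3:-→d4:-→d5:-→d6:-→d7:-→d8:-→d9:-→d10:-→d11:-→d12:-→d13:-→d14:-→d15:-→d16:-→d17:-→d18:-→d19:-→d20:-→d21:-→d22:-→d23:-→d24:-→d25:-→d26:- -> no-route
  add 20.208.0.0/16 -> H3 at depth 16
  add 0.0.0.0/0 -> H1 at depth 0
  add 98.12.192.0/20 -> H2 at depth 20
  add 109.0.0.0/8 -> H2 at depth 8
  add 0.0.0.0/0 -> H1 at depth 0
  add 64.0.0.0/4 -> H2 at depth 4
  lookup 109.0.1.160: bits 01101101 walk d0:H1→d1:-→d2:-→d3:-→d4:-→d5:-→d6:-→d7:-→d8:H2 -> H2
  add 98.0.0.0/8 -> H4 at depth 8
  add 20.208.97.0/24 -> H1 at depth 24
  - 20.208.0.0/16 clear@16
  lookup 64.0.0.1: bits 01000 walk d0:H1→d1:-→d2:-→d3:-→d4:H2→d5:- -> H2
  lookup 98.12.192.15: bits 01100010000011001100 walk d0:H1→d1:-→d2:-→d3:-→d4:-→d5:-→d6:-→d7:-→d8:H4→d9:-→d10:-→d11:-→d12:-→d13:-→d14:-→d15:-→d16:-→d17:-→d18:-→d19:-→d20:H2 -> H2
  add 64.0.0.0/2 -> H3 at depth 2
  lookup 69.60.58.208: bits 01000101 walk d0:H1→d1:-→d2:H3→d3:-→d4:H2→d5:-→d6:-→d7:-→d8:- -> H2
  lookup 20.208.97.0: bits 000101001101000001100001 walk d0:H1→d1:-→d2:-→d3:-→d4:-→d5:-→d6:-→d7:-→d8:-→d9:-→d10:-→d11:-→d12:-→d13:-→d14:-→d15:-→d16:-→d17:-→d18:-→d19:-→d20:-→d21:-→d22:-→d23:-→d24:H1 -> H1
  lookup 98.12.205.230: bits 01100010000011001100110111100110 walk d0:H1→d1:-→d2:H3→d3:-→d4:-→d5:-→d6:-→d7:-→d8:H4→d9:-→d10:-→d11:-→d12:-→d13:-→d14:-→d15:-→d16:-→d17:-→d18:-→d19:-→d20:H2→d21:-→d22:-→d23:-→d24:-→d25:-→d26:-→d27:-→d28:-→d29:-→d30:-→d31:-→d32:H3 -> H3

== LOOKUPS ==
["H4","H3","H3","H3","no-route","H2","H2","H2","H2","H1","H3"]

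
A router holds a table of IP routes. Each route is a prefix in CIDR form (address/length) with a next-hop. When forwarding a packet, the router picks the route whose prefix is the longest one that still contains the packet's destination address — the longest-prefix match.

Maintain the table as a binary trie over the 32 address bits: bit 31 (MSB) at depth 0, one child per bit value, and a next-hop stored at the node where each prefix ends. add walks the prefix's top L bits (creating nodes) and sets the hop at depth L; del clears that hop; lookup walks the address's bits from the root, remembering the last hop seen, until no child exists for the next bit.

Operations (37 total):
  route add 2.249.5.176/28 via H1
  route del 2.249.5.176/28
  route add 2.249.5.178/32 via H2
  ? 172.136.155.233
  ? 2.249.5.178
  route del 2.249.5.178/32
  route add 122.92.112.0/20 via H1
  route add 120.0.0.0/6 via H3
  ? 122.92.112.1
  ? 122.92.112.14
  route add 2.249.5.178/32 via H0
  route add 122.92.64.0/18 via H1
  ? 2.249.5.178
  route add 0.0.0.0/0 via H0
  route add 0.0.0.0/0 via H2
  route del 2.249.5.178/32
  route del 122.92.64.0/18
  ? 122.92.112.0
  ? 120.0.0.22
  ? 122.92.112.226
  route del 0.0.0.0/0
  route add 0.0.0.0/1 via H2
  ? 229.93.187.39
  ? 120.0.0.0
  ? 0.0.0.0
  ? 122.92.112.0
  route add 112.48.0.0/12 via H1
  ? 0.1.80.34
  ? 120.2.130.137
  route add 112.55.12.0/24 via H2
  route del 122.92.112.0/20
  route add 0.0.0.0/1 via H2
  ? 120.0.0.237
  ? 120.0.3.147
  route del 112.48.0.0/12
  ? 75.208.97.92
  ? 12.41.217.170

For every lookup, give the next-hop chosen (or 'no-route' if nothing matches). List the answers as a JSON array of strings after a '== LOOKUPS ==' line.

Process each operation:
  add 2.249.5.176/28 -> H1 at depth 28
  - 2.249.5.176/28 clear@28
  add 2.249.5.178/32 -> H2 at depth 32
  Q 172.136.155.233: descend ε ; hops seen [∅] ; pick no-route
  Q 2.249.5.178: descend 00000010111110010000010110110010 ; hops seen [H2] ; pick H2
  - 2.249.5.178/32 clear@32
  add 122.92.112.0/20 -> H1 at depth 20
  add 120.0.0.0/6 -> H3 at depth 6
  Q 122.92.112.1: descend 01111010010111000111 ; hops seen [H3,H1] ; pick H1
  Q 122.92.112.14: descend 01111010010111000111 ; hops seen [H3,H1] ; pick H1
  add 2.249.5.178/32 -> H0 at depth 32
  add 122.92.64.0/18 -> H1 at depth 18
  Q 2.249.5.178: descend 00000010111110010000010110110010 ; hops seen [H0] ; pick H0
  add 0.0.0.0/0 -> H0 at depth 0
  add 0.0.0.0/0 -> H2 at depth 0
  - 2.249.5.178/32 clear@32
  - 122.92.64.0/18 clear@18
  Q 122.92.112.0: descend 01111010010111000111 ; hops seen [H2,H3,H1] ; pick H1
  Q 120.0.0.22: descend 011110 ; hops seen [H2,H3] ; pick H3
  Q 122.92.112.226: descend 01111010010111000111 ; hops seen [H2,H3,H1] ; pick H1
  - 0.0.0.0/0 clear@0
  add 0.0.0.0/1 -> H2 at depth 1
  Q 229.93.187.39: descend ε ; hops seen [∅] ; pick no-route
  Q 120.0.0.0: descend 011110 ; hops seen [H2,H3] ; pick H3
  Q 0.0.0.0: descend 000000 ; hops seen [H2] ; pick H2
  Q 122.92.112.0: descend 01111010010111000111 ; hops seen [H2,H3,H1] ; pick H1
  add 112.48.0.0/12 -> H1 at depth 12
  Q 0.1.80.34: descend 000000 ; hops seen [H2] ; pick H2
  Q 120.2.130.137: descend 011110 ; hops seen [H2,H3] ; pick H3
  add 112.55.12.0/24 -> H2 at depth 24
  - 122.92.112.0/20 clear@20
  add 0.0.0.0/1 -> H2 at depth 1
  Q 120.0.0.237: descend 011110 ; hops seen [H2,H3] ; pick H3
  Q 120.0.3.147: descend 011110 ; hops seen [H2,H3] ; pick H3
  - 112.48.0.0/12 clear@12
  Q 75.208.97.92: descend 01 ; hops seen [H2] ; pick H2
  Q 12.41.217.170: descend 0000 ; hops seen [H2] ; pick H2

== LOOKUPS ==
["no-route","H2","H1","H1","H0","H1","H3","H1","no-route","H3","H2","H1","H2","H3","H3","H3","H2","H2"]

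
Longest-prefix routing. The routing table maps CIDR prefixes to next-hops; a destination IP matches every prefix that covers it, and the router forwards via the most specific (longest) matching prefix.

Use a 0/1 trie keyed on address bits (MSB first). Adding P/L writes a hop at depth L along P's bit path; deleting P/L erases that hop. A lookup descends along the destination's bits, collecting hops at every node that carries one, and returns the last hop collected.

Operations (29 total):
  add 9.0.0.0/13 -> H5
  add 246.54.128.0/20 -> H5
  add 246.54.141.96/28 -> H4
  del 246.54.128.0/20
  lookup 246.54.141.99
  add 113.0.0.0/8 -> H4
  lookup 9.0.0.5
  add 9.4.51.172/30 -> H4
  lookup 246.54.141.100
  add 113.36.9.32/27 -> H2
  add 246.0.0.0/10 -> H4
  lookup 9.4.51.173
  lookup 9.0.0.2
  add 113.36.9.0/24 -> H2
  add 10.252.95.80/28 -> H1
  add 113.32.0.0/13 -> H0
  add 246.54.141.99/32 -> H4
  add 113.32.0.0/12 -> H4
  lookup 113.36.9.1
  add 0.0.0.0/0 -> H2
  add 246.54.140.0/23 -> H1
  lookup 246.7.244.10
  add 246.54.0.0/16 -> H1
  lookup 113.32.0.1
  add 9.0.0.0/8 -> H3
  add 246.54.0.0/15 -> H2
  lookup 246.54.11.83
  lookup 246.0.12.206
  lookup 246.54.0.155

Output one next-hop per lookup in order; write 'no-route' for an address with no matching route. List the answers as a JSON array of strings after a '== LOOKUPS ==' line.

Trace:
  + 9.0.0.0/13 (H5) depth=13
  + 246.54.128.0/20 (H5) depth=20
  + 246.54.141.96/28 (H4) depth=28
  - 246.54.128.0/20 clear@20
  lookup 246.54.141.99: bits 1111011000110110100011010110 walk d0:-→d1:-→d2:-→d3:-→d4:-→d5:-→d6:-→d7:-→d8:-→d9:-→d10:-→d11:-→d12:-→d13:-→d14:-→d15:-→d16:-→d17:-→d18:-→d19:-→d20:-→d21:-→d22:-→d23:-→d24:-→d25:-→d26:-→d27:-→d28:H4 -> H4
  + 113.0.0.0/8 (H4) depth=8
  lookup 9.0.0.5: bits 0000100100000 walk d0:-→d1:-→d2:-→d3:-→d4:-→d5:-→d6:-→d7:-→d8:-→d9:-→d10:-→d11:-→d12:-→d13:H5 -> H5
  + 9.4.51.172/30 (H4) depth=30
  lookup 246.54.141.100: bits 1111011000110110100011010110 walk d0:-→d1:-→d2:-→d3:-→d4:-→d5:-→d6:-→d7:-→d8:-→d9:-→d10:-→d11:-→d12:-→d13:-→d14:-→d15:-→d16:-→d17:-→d18:-→d19:-→d20:-→d21:-→d22:-→d23:-→d24:-→d25:-→d26:-→d27:-→d28:H4 -> H4
  + 113.36.9.32/27 (H2) depth=27
  + 246.0.0.0/10 (H4) depth=10
  lookup 9.4.51.173: bits 000010010000010000110011101011 walk d0:-→d1:-→d2:-→d3:-→d4:-→d5:-→d6:-→d7:-→d8:-→d9:-→d10:-→d11:-→d12:-→d13:H5→d14:-→d15:-→d16:-→d17:-→d18:-→d19:-→d20:-→d21:-→d22:-→d23:-→d24:-→d25:-→d26:-→d27:-→d28:-→d29:-→d30:H4 -> H4
  lookup 9.0.0.2: bits 0000100100000 walk d0:-→d1:-→d2:-→d3:-→d4:-→d5:-→d6:-→d7:-→d8:-→d9:-→d10:-→d11:-→d12:-→d13:H5 -> H5
  + 113.36.9.0/24 (H2) depth=24
  + 10.252.95.80/28 (H1) depth=28
  + 113.32.0.0/13 (H0) depth=13
  + 246.54.141.99/32 (H4) depth=32
  + 113.32.0.0/12 (H4) depth=12
  lookup 113.36.9.1: bits 01110001001001000000100100 walk d0:-→d1:-→d2:-→d3:-→d4:-→d5:-→d6:-→d7:-→d8:H4→d9:-→d10:-→d11:-→d12:H4→d13:H0→d14:-→d15:-→d16:-→d17:-→d18:-→d19:-→d20:-→d21:-→d22:-→d23:-→d24:H2→d25:-→d26:- -> H2
  + 0.0.0.0/0 (H2) depth=0
  + 246.54.140.0/23 (H1) depth=23
  lookup 246.7.244.10: bits 1111011000 walk d0:H2→d1:-→d2:-→d3:-→d4:-→d5:-→d6:-→d7:-→d8:-→d9:-→d10:H4 -> H4
  + 246.54.0.0/16 (H1) depth=16
  lookup 113.32.0.1: bits 0111000100100 walk d0:H2→d1:-→d2:-→d3:-→d4:-→d5:-→d6:-→d7:-→d8:H4→d9:-→d10:-→d11:-→d12:H4→d13:H0 -> H0
  + 9.0.0.0/8 (H3) depth=8
  + 246.54.0.0/15 (H2) depth=15
  lookup 246.54.11.83: bits 1111011000110110 walk d0:H2→d1:-→d2:-→d3:-→d4:-→d5:-→d6:-→d7:-→d8:-→d9:-→d10:H4→d11:-→d12:-→d13:-→d14:-→d15:H2→d16:H1 -> H1
  lookup 246.0.12.206: bits 1111011000 walk d0:H2→d1:-→d2:-→d3:-→d4:-→d5:-→d6:-→d7:-→d8:-→d9:-→d10:H4 -> H4
  lookup 246.54.0.155: bits 1111011000110110 walk d0:H2→d1:-→d2:-→d3:-→d4:-→d5:-→d6:-→d7:-→d8:-→d9:-→d10:H4→d11:-→d12:-→d13:-→d14:-→d15:H2→d16:H1 -> H1

== LOOKUPS ==
["H4","H5","H4","H4","H5","H2","H4","H0","H1","H4","H1"]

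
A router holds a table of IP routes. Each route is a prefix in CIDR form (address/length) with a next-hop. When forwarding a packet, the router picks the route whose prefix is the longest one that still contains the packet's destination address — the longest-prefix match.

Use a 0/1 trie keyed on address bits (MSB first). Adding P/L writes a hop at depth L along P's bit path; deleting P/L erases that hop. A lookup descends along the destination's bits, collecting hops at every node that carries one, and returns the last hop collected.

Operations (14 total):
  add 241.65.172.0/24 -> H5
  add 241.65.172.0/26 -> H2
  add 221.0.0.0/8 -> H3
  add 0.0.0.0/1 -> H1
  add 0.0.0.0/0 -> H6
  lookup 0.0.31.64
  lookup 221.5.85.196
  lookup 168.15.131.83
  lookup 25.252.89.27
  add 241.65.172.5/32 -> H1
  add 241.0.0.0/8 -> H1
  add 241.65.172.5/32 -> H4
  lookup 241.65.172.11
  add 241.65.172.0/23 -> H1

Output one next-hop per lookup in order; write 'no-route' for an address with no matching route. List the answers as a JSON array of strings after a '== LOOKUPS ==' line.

Apply in order:
  + 241.65.172.0/24 (H5) depth=24
  + 241.65.172.0/26 (H2) depth=26
  + 221.0.0.0/8 (H3) depth=8
  + 0.0.0.0/1 (H1) depth=1
  + 0.0.0.0/0 (H6) depth=0
  ? 0.0.31.64  path d0:H6→d1:H1  best=H1
  ? 221.5.85.196  path d0:H6→d1:-→d2:-→d3:-→d4:-→d5:-→d6:-→d7:-→d8:H3  best=H3
  ? 168.15.131.83  path d0:H6→d1:-  best=H6
  ? 25.252.89.27  path d0:H6→d1:H1  best=H1
  + 241.65.172.5/32 (H1) depth=32
  + 241.0.0.0/8 (H1) depth=8
  + 241.65.172.5/32 (H4) depth=32
  ? 241.65.172.11  path d0:H6→d1:-→d2:-→d3:-→d4:-→d5:-→d6:-→d7:-→d8:H1→d9:-→d10:-→d11:-→d12:-→d13:-→d14:-→d15:-→d16:-→d17:-→d18:-→d19:-→d20:-→d21:-→d22:-→d23:-→d24:H5→d25:-→d26:H2→d27:-→d28:-  best=H2
  + 241.65.172.0/23 (H1) depth=23

== LOOKUPS ==
["H1","H3","H6","H1","H2"]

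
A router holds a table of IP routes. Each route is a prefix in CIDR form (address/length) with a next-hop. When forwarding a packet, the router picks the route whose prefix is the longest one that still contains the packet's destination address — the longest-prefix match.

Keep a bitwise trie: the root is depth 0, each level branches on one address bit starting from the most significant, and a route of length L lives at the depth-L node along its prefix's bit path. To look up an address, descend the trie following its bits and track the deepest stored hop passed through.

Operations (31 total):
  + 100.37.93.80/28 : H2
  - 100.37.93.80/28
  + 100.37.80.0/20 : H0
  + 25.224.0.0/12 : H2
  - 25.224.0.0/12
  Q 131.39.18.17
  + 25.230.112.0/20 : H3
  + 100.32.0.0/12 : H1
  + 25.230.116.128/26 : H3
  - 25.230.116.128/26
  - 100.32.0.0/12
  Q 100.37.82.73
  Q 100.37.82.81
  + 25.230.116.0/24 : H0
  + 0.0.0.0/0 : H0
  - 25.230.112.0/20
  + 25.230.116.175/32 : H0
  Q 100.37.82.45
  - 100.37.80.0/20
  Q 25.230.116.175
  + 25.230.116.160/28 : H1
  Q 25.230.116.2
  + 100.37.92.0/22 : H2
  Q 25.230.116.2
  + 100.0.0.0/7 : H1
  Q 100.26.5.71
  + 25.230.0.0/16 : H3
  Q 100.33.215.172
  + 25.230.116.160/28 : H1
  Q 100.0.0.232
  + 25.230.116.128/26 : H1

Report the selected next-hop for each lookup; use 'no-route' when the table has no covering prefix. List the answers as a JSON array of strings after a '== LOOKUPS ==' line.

Trace:
  + 100.37.93.80/28 (H2) depth=28
  del 100.37.93.80/28 (clear depth 28)
  + 100.37.80.0/20 (H0) depth=20
  + 25.224.0.0/12 (H2) depth=12
  del 25.224.0.0/12 (clear depth 12)
  lookup 131.39.18.17: bits ε walk d0:- -> no-route
  + 25.230.112.0/20 (H3) depth=20
  + 100.32.0.0/12 (H1) depth=12
  + 25.230.116.128/26 (H3) depth=26
  del 25.230.116.128/26 (clear depth 26)
  del 100.32.0.0/12 (clear depth 12)
  lookup 100.37.82.73: bits 01100100001001010101 walk d0:-→d1:-→d2:-→d3:-→d4:-→d5:-→d6:-→d7:-→d8:-→d9:-→d10:-→d11:-→d12:-→d13:-→d14:-→d15:-→d16:-→d17:-→d18:-→d19:-→d20:H0 -> H0
  lookup 100.37.82.81: bits 01100100001001010101 walk d0:-→d1:-→d2:-→d3:-→d4:-→d5:-→d6:-→d7:-→d8:-→d9:-→d10:-→d11:-→d12:-→d13:-→d14:-→d15:-→d16:-→d17:-→d18:-→d19:-→d20:H0 -> H0
  + 25.230.116.0/24 (H0) depth=24
  + 0.0.0.0/0 (H0) depth=0
  del 25.230.112.0/20 (clear depth 20)
  + 25.230.116.175/32 (H0) depth=32
  lookup 100.37.82.45: bits 01100100001001010101 walk d0:H0→d1:-→d2:-→d3:-→d4:-→d5:-→d6:-→d7:-→d8:-→d9:-→d10:-→d11:-→d12:-→d13:-→d14:-→d15:-→d16:-→d17:-→d18:-→d19:-→d20:H0 -> H0
  del 100.37.80.0/20 (clear depth 20)
  lookup 25.230.116.175: bits 00011001111001100111010010101111 walk d0:H0→d1:-→d2:-→d3:-→d4:-→d5:-→d6:-→d7:-→d8:-→d9:-→d10:-→d11:-→d12:-→d13:-→d14:-→d15:-→d16:-→d17:-→d18:-→d19:-→d20:-→d21:-→d22:-→d23:-→d24:H0→d25:-→d26:-→d27:-→d28:-→d29:-→d30:-→d31:-→d32:H0 -> H0
  + 25.230.116.160/28 (H1) depth=28
  lookup 25.230.116.2: bits 000110011110011001110100 walk d0:H0→d1:-→d2:-→d3:-→d4:-→d5:-→d6:-→d7:-→d8:-→d9:-→d10:-→d11:-→d12:-→d13:-→d14:-→d15:-→d16:-→d17:-→d18:-→d19:-→d20:-→d21:-→d22:-→d23:-→d24:H0 -> H0
  + 100.37.92.0/22 (H2) depth=22
  lookup 25.230.116.2: bits 000110011110011001110100 walk d0:H0→d1:-→d2:-→d3:-→d4:-→d5:-→d6:-→d7:-→d8:-→d9:-→d10:-→d11:-→d12:-→d13:-→d14:-→d15:-→d16:-→d17:-→d18:-→d19:-→d20:-→d21:-→d22:-→d23:-→d24:H0 -> H0
  + 100.0.0.0/7 (H1) depth=7
  lookup 100.26.5.71: bits 0110010000 walk d0:H0→d1:-→d2:-→d3:-→d4:-→d5:-→d6:-→d7:H1→d8:-→d9:-→d10:- -> H1
  + 25.230.0.0/16 (H3) depth=16
  lookup 100.33.215.172: bits 0110010000100 walk d0:H0→d1:-→d2:-→d3:-→d4:-→d5:-→d6:-→d7:H1→d8:-→d9:-→d10:-→d11:-→d12:-→d13:- -> H1
  + 25.230.116.160/28 (H1) depth=28
  lookup 100.0.0.232: bits 0110010000 walk d0:H0→d1:-→d2:-→d3:-→d4:-→d5:-→d6:-→d7:H1→d8:-→d9:-→d10:- -> H1
  + 25.230.116.128/26 (H1) depth=26

== LOOKUPS ==
["no-route","H0","H0","H0","H0","H0","H0","H1","H1","H1"]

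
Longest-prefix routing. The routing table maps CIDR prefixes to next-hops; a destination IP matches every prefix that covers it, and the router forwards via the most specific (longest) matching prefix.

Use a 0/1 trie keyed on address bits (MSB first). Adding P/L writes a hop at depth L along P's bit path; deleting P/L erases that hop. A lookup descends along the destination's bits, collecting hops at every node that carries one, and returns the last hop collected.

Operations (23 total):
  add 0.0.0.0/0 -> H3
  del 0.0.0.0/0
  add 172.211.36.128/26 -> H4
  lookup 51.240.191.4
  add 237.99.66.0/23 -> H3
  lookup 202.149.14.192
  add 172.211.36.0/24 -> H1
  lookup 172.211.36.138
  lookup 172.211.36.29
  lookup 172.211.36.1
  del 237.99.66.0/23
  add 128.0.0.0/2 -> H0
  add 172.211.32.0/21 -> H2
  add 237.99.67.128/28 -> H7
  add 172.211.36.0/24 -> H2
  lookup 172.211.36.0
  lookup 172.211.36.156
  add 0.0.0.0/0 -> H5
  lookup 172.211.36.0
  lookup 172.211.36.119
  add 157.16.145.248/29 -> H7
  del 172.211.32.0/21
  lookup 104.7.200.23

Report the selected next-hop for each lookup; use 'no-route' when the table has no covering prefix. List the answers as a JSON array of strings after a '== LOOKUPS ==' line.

Trace:
  add 0.0.0.0/0 -> H3 at depth 0
  del 0.0.0.0/0 (clear depth 0)
  add 172.211.36.128/26 -> H4 at depth 26
  lookup 51.240.191.4: bits ε walk d0:- -> no-route
  add 237.99.66.0/23 -> H3 at depth 23
  lookup 202.149.14.192: bits 11 walk d0:-→d1:-→d2:- -> no-route
  add 172.211.36.0/24 -> H1 at depth 24
  lookup 172.211.36.138: bits 10101100110100110010010010 walk d0:-→d1:-→d2:-→d3:-→d4:-→d5:-→d6:-→d7:-→d8:-→d9:-→d10:-→d11:-→d12:-→d13:-→d14:-→d15:-→d16:-→d17:-→d18:-→d19:-→d20:-→d21:-→d22:-→d23:-→d24:H1→d25:-→d26:H4 -> H4
  lookup 172.211.36.29: bits 101011001101001100100100 walk d0:-→d1:-→d2:-→d3:-→d4:-→d5:-→d6:-→d7:-→d8:-→d9:-→d10:-→d11:-→d12:-→d13:-→d14:-→d15:-→d16:-→d17:-→d18:-→d19:-→d20:-→d21:-→d22:-→d23:-→d24:H1 -> H1
  lookup 172.211.36.1: bits 101011001101001100100100 walk d0:-→d1:-→d2:-→d3:-→d4:-→d5:-→d6:-→d7:-→d8:-→d9:-→d10:-→d11:-→d12:-→d13:-→d14:-→d15:-→d16:-→d17:-→d18:-→d19:-→d20:-→d21:-→d22:-→d23:-→d24:H1 -> H1
  del 237.99.66.0/23 (clear depth 23)
  add 128.0.0.0/2 -> H0 at depth 2
  add 172.211.32.0/21 -> H2 at depth 21
  add 237.99.67.128/28 -> H7 at depth 28
  add 172.211.36.0/24 -> H2 at depth 24
  lookup 172.211.36.0: bits 101011001101001100100100 walk d0:-→d1:-→d2:H0→d3:-→d4:-→d5:-→d6:-→d7:-→d8:-→d9:-→d10:-→d11:-→d12:-→d13:-→d14:-→d15:-→d16:-→d17:-→d18:-→d19:-→d20:-→d21:H2→d22:-→d23:-→d24:H2 -> H2
  lookup 172.211.36.156: bits 10101100110100110010010010 walk d0:-→d1:-→d2:H0→d3:-→d4:-→d5:-→d6:-→d7:-→d8:-→d9:-→d10:-→d11:-→d12:-→d13:-→d14:-→d15:-→d16:-→d17:-→d18:-→d19:-→d20:-→d21:H2→d22:-→d23:-→d24:H2→d25:-→d26:H4 -> H4
  add 0.0.0.0/0 -> H5 at depth 0
  lookup 172.211.36.0: bits 101011001101001100100100 walk d0:H5→d1:-→d2:H0→d3:-→d4:-→d5:-→d6:-→d7:-→d8:-→d9:-→d10:-→d11:-→d12:-→d13:-→d14:-→d15:-→d16:-→d17:-→d18:-→d19:-→d20:-→d21:H2→d22:-→d23:-→d24:H2 -> H2
  lookup 172.211.36.119: bits 101011001101001100100100 walk d0:H5→d1:-→d2:H0→d3:-→d4:-→d5:-→d6:-→d7:-→d8:-→d9:-→d10:-→d11:-→d12:-→d13:-→d14:-→d15:-→d16:-→d17:-→d18:-→d19:-→d20:-→d21:H2→d22:-→d23:-→d24:H2 -> H2
  add 157.16.145.248/29 -> H7 at depth 29
  del 172.211.32.0/21 (clear depth 21)
  lookup 104.7.200.23: bits ε walk d0:H5 -> H5

== LOOKUPS ==
["no-route","no-route","H4","H1","H1","H2","H4","H2","H2","H5"]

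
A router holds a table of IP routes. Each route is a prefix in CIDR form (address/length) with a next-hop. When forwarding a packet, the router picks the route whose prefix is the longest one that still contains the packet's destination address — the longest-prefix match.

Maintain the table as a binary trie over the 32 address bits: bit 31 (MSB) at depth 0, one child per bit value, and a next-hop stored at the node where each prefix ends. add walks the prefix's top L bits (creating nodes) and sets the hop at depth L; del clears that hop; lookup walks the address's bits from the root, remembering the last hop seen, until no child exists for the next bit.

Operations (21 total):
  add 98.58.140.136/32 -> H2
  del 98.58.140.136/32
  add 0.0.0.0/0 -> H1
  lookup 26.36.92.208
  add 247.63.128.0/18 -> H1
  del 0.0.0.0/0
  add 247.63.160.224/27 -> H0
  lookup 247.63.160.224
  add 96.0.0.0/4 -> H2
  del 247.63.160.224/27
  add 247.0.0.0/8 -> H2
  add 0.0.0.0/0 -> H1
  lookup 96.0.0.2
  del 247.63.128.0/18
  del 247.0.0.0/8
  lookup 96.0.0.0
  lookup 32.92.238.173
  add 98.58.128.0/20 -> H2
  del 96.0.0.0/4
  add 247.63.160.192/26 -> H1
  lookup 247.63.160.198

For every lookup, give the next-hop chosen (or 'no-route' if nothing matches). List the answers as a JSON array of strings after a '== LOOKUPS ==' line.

Apply in order:
  + 98.58.140.136/32 (H2) depth=32
  - 98.58.140.136/32 clear@32
  + 0.0.0.0/0 (H1) depth=0
  lookup 26.36.92.208: bits 0 walk d0:H1→d1:- -> H1
  + 247.63.128.0/18 (H1) depth=18
  - 0.0.0.0/0 clear@0
  + 247.63.160.224/27 (H0) depth=27
  lookup 247.63.160.224: bits 111101110011111110100000111 walk d0:-→d1:-→d2:-→d3:-→d4:-→d5:-→d6:-→d7:-→d8:-→d9:-→d10:-→d11:-→d12:-→d13:-→d14:-→d15:-→d16:-→d17:-→d18:H1→d19:-→d20:-→d21:-→d22:-→d23:-→d24:-→d25:-→d26:-→d27:H0 -> H0
  + 96.0.0.0/4 (H2) depth=4
  - 247.63.160.224/27 clear@27
  + 247.0.0.0/8 (H2) depth=8
  + 0.0.0.0/0 (H1) depth=0
  lookup 96.0.0.2: bits 011000 walk d0:H1→d1:-→d2:-→d3:-→d4:H2→d5:-→d6:- -> H2
  - 247.63.128.0/18 clear@18
  - 247.0.0.0/8 clear@8
  lookup 96.0.0.0: bits 011000 walk d0:H1→d1:-→d2:-→d3:-→d4:H2→d5:-→d6:- -> H2
  lookup 32.92.238.173: bits 0 walk d0:H1→d1:- -> H1
  + 98.58.128.0/20 (H2) depth=20
  - 96.0.0.0/4 clear@4
  + 247.63.160.192/26 (H1) depth=26
  lookup 247.63.160.198: bits 11110111001111111010000011 walk d0:H1→d1:-→d2:-→d3:-→d4:-→d5:-→d6:-→d7:-→d8:-→d9:-→d10:-→d11:-→d12:-→d13:-→d14:-→d15:-→d16:-→d17:-→d18:-→d19:-→d20:-→d21:-→d22:-→d23:-→d24:-→d25:-→d26:H1 -> H1

== LOOKUPS ==
["H1","H0","H2","H2","H1","H1"]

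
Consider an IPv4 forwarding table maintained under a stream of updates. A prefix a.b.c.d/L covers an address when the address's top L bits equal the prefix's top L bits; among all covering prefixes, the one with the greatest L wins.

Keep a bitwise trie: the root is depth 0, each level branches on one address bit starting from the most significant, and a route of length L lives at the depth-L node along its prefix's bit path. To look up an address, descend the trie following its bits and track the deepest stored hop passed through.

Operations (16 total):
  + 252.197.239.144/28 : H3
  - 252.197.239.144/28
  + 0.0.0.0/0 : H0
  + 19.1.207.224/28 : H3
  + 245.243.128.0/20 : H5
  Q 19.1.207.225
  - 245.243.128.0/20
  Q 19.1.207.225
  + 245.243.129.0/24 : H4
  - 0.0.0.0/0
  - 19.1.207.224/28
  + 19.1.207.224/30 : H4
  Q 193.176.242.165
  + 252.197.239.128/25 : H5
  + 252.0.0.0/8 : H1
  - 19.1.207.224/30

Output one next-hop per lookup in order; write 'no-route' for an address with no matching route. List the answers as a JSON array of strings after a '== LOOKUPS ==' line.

Apply in order:
  add 252.197.239.144/28 -> H3 at depth 28
  - 252.197.239.144/28 clear@28
  add 0.0.0.0/0 -> H0 at depth 0
  add 19.1.207.224/28 -> H3 at depth 28
  add 245.243.128.0/20 -> H5 at depth 20
  lookup 19.1.207.225: bits 0001001100000001110011111110 walk d0:H0→d1:-→d2:-→d3:-→d4:-→d5:-→d6:-→d7:-→d8:-→d9:-→d10:-→d11:-→d12:-→d13:-→d14:-→d15:-→d16:-→d17:-→d18:-→d19:-→d20:-→d21:-→d22:-→d23:-→d24:-→d25:-→d26:-→d27:-→d28:H3 -> H3
  - 245.243.128.0/20 clear@20
  lookup 19.1.207.225: bits 0001001100000001110011111110 walk d0:H0→d1:-→d2:-→d3:-→d4:-→d5:-→d6:-→d7:-→d8:-→d9:-→d10:-→d11:-→d12:-→d13:-→d14:-→d15:-→d16:-→d17:-→d18:-→d19:-→d20:-→d21:-→d22:-→d23:-→d24:-→d25:-→d26:-→d27:-→d28:H3 -> H3
  add 245.243.129.0/24 -> H4 at depth 24
  - 0.0.0.0/0 clear@0
  - 19.1.207.224/28 clear@28
  add 19.1.207.224/30 -> H4 at depth 30
  lookup 193.176.242.165: bits 11 walk d0:-→d1:-→d2:- -> no-route
  add 252.197.239.128/25 -> H5 at depth 25
  add 252.0.0.0/8 -> H1 at depth 8
  - 19.1.207.224/30 clear@30

== LOOKUPS ==
["H3","H3","no-route"]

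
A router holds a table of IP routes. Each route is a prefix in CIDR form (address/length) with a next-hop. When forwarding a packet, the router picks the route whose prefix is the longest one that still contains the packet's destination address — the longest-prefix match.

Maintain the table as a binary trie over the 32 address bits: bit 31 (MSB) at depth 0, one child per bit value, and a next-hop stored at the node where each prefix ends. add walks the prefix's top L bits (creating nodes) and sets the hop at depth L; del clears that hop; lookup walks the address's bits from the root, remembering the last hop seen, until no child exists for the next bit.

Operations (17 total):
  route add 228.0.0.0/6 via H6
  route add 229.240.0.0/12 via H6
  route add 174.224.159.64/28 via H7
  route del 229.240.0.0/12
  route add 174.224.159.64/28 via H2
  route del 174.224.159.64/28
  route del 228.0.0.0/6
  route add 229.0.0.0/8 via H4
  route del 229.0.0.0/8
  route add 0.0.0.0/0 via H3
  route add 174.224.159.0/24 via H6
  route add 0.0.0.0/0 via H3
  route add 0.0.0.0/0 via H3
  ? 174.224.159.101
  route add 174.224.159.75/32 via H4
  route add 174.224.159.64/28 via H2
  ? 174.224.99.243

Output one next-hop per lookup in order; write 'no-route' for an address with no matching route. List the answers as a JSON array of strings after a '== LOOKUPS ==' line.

Trace:
  add 228.0.0.0/6 -> H6 at depth 6
  add 229.240.0.0/12 -> H6 at depth 12
  add 174.224.159.64/28 -> H7 at depth 28
  - 229.240.0.0/12 clear@12
  add 174.224.159.64/28 -> H2 at depth 28
  - 174.224.159.64/28 clear@28
  - 228.0.0.0/6 clear@6
  add 229.0.0.0/8 -> H4 at depth 8
  - 229.0.0.0/8 clear@8
  add 0.0.0.0/0 -> H3 at depth 0
  add 174.224.159.0/24 -> H6 at depth 24
  add 0.0.0.0/0 -> H3 at depth 0
  add 0.0.0.0/0 -> H3 at depth 0
  lookup 174.224.159.101: bits 10101110111000001001111101 walk d0:H3→d1:-→d2:-→d3:-→d4:-→d5:-→d6:-→d7:-→d8:-→d9:-→d10:-→d11:-→d12:-→d13:-→d14:-→d15:-→d16:-→d17:-→d18:-→d19:-→d20:-→d21:-→d22:-→d23:-→d24:H6→d25:-→d26:- -> H6
  add 174.224.159.75/32 -> H4 at depth 32
  add 174.224.159.64/28 -> H2 at depth 28
  lookup 174.224.99.243: bits 1010111011100000 walk d0:H3→d1:-→d2:-→d3:-→d4:-→d5:-→d6:-→d7:-→d8:-→d9:-→d10:-→d11:-→d12:-→d13:-→d14:-→d15:-→d16:- -> H3

== LOOKUPS ==
["H6","H3"]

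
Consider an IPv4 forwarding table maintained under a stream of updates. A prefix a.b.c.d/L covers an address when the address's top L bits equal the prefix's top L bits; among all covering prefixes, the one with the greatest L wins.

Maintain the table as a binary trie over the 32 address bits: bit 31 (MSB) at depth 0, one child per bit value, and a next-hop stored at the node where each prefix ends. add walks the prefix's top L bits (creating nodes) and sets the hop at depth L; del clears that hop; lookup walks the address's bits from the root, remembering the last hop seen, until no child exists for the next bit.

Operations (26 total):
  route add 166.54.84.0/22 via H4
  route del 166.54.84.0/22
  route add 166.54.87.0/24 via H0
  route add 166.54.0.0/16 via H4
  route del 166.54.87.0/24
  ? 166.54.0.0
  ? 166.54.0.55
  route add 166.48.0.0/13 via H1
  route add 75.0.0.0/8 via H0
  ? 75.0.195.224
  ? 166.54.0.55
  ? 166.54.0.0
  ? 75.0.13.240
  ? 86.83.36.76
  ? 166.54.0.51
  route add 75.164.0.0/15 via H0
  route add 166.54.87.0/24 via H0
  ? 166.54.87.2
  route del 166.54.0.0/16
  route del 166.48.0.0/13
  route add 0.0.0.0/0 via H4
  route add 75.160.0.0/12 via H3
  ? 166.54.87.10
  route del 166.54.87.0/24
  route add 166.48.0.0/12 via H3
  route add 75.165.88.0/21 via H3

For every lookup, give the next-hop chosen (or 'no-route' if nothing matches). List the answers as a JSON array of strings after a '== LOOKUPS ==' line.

Apply in order:
  + 166.54.84.0/22 (H4) depth=22
  - 166.54.84.0/22 clear@22
  + 166.54.87.0/24 (H0) depth=24
  + 166.54.0.0/16 (H4) depth=16
  - 166.54.87.0/24 clear@24
  lookup 166.54.0.0: bits 10100110001101100 walk d0:-→d1:-→d2:-→d3:-→d4:-→d5:-→d6:-→d7:-→d8:-→d9:-→d10:-→d11:-→d12:-→d13:-→d14:-→d15:-→d16:H4→d17:- -> H4
  lookup 166.54.0.55: bits 10100110001101100 walk d0:-→d1:-→d2:-→d3:-→d4:-→d5:-→d6:-→d7:-→d8:-→d9:-→d10:-→d11:-→d12:-→d13:-→d14:-→d15:-→d16:H4→d17:- -> H4
  + 166.48.0.0/13 (H1) depth=13
  + 75.0.0.0/8 (H0) depth=8
  lookup 75.0.195.224: bits 01001011 walk d0:-→d1:-→d2:-→d3:-→d4:-→d5:-→d6:-→d7:-→d8:H0 -> H0
  lookup 166.54.0.55: bits 10100110001101100 walk d0:-→d1:-→d2:-→d3:-→d4:-→d5:-→d6:-→d7:-→d8:-→d9:-→d10:-→d11:-→d12:-→d13:H1→d14:-→d15:-→d16:H4→d17:- -> H4
  lookup 166.54.0.0: bits 10100110001101100 walk d0:-→d1:-→d2:-→d3:-→d4:-→d5:-→d6:-→d7:-→d8:-→d9:-→d10:-→d11:-→d12:-→d13:H1→d14:-→d15:-→d16:H4→d17:- -> H4
  lookup 75.0.13.240: bits 01001011 walk d0:-→d1:-→d2:-→d3:-→d4:-→d5:-→d6:-→d7:-→d8:H0 -> H0
  lookup 86.83.36.76: bits 010 walk d0:-→d1:-→d2:-→d3:- -> no-route
  lookup 166.54.0.51: bits 10100110001101100 walk d0:-→d1:-→d2:-→d3:-→d4:-→d5:-→d6:-→d7:-→d8:-→d9:-→d10:-→d11:-→d12:-→d13:H1→d14:-→d15:-→d16:H4→d17:- -> H4
  + 75.164.0.0/15 (H0) depth=15
  + 166.54.87.0/24 (H0) depth=24
  lookup 166.54.87.2: bits 101001100011011001010111 walk d0:-→d1:-→d2:-→d3:-→d4:-→d5:-→d6:-→d7:-→d8:-→d9:-→d10:-→d11:-→d12:-→d13:H1→d14:-→d15:-→d16:H4→d17:-→d18:-→d19:-→d20:-→d21:-→d22:-→d23:-→d24:H0 -> H0
  - 166.54.0.0/16 clear@16
  - 166.48.0.0/13 clear@13
  + 0.0.0.0/0 (H4) depth=0
  + 75.160.0.0/12 (H3) depth=12
  lookup 166.54.87.10: bits 101001100011011001010111 walk d0:H4→d1:-→d2:-→d3:-→d4:-→d5:-→d6:-→d7:-→d8:-→d9:-→d10:-→d11:-→d12:-→d13:-→d14:-→d15:-→d16:-→d17:-→d18:-→d19:-→d20:-→d21:-→d22:-→d23:-→d24:H0 -> H0
  - 166.54.87.0/24 clear@24
  + 166.48.0.0/12 (H3) depth=12
  + 75.165.88.0/21 (H3) depth=21

== LOOKUPS ==
["H4","H4","H0","H4","H4","H0","no-route","H4","H0","H0"]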